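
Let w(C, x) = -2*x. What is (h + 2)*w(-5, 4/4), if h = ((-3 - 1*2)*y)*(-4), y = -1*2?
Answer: 76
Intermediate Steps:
y = -2
h = -40 (h = ((-3 - 1*2)*(-2))*(-4) = ((-3 - 2)*(-2))*(-4) = -5*(-2)*(-4) = 10*(-4) = -40)
(h + 2)*w(-5, 4/4) = (-40 + 2)*(-8/4) = -(-76)*4*(1/4) = -(-76) = -38*(-2) = 76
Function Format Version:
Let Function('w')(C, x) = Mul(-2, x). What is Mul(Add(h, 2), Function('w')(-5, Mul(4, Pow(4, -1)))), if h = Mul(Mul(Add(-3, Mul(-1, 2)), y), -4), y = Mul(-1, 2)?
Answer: 76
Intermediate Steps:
y = -2
h = -40 (h = Mul(Mul(Add(-3, Mul(-1, 2)), -2), -4) = Mul(Mul(Add(-3, -2), -2), -4) = Mul(Mul(-5, -2), -4) = Mul(10, -4) = -40)
Mul(Add(h, 2), Function('w')(-5, Mul(4, Pow(4, -1)))) = Mul(Add(-40, 2), Mul(-2, Mul(4, Pow(4, -1)))) = Mul(-38, Mul(-2, Mul(4, Rational(1, 4)))) = Mul(-38, Mul(-2, 1)) = Mul(-38, -2) = 76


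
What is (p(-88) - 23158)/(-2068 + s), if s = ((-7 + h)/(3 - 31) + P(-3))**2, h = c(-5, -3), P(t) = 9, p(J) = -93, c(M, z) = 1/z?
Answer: 41014764/3496631 ≈ 11.730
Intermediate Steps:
h = -1/3 (h = 1/(-3) = -1/3 ≈ -0.33333)
s = 151321/1764 (s = ((-7 - 1/3)/(3 - 31) + 9)**2 = (-22/3/(-28) + 9)**2 = (-22/3*(-1/28) + 9)**2 = (11/42 + 9)**2 = (389/42)**2 = 151321/1764 ≈ 85.783)
(p(-88) - 23158)/(-2068 + s) = (-93 - 23158)/(-2068 + 151321/1764) = -23251/(-3496631/1764) = -23251*(-1764/3496631) = 41014764/3496631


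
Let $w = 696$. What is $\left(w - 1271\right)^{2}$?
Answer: $330625$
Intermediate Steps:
$\left(w - 1271\right)^{2} = \left(696 - 1271\right)^{2} = \left(-575\right)^{2} = 330625$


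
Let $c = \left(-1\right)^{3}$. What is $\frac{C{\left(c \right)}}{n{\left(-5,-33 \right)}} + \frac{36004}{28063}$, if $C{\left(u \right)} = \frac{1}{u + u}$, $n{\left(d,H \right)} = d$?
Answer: $\frac{388103}{280630} \approx 1.383$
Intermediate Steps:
$c = -1$
$C{\left(u \right)} = \frac{1}{2 u}$
$\frac{C{\left(c \right)}}{n{\left(-5,-33 \right)}} + \frac{36004}{28063} = \frac{\frac{1}{2} \frac{1}{-1}}{-5} + \frac{36004}{28063} = \frac{1}{2} \left(-1\right) \left(- \frac{1}{5}\right) + 36004 \cdot \frac{1}{28063} = \left(- \frac{1}{2}\right) \left(- \frac{1}{5}\right) + \frac{36004}{28063} = \frac{1}{10} + \frac{36004}{28063} = \frac{388103}{280630}$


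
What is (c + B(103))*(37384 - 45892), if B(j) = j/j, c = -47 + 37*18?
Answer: -5274960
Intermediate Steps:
c = 619 (c = -47 + 666 = 619)
B(j) = 1
(c + B(103))*(37384 - 45892) = (619 + 1)*(37384 - 45892) = 620*(-8508) = -5274960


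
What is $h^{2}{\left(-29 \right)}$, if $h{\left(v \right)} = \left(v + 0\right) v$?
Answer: $707281$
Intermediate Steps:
$h{\left(v \right)} = v^{2}$ ($h{\left(v \right)} = v v = v^{2}$)
$h^{2}{\left(-29 \right)} = \left(\left(-29\right)^{2}\right)^{2} = 841^{2} = 707281$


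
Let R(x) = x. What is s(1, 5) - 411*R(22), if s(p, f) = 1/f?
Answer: -45209/5 ≈ -9041.8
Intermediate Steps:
s(1, 5) - 411*R(22) = 1/5 - 411*22 = 1/5 - 9042 = -45209/5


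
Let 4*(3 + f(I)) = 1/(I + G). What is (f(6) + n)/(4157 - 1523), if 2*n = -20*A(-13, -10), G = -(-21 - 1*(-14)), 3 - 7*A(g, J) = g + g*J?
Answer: 58195/958776 ≈ 0.060697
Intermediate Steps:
A(g, J) = 3/7 - g/7 - J*g/7 (A(g, J) = 3/7 - (g + g*J)/7 = 3/7 - (g + J*g)/7 = 3/7 + (-g/7 - J*g/7) = 3/7 - g/7 - J*g/7)
G = 7 (G = -(-21 + 14) = -1*(-7) = 7)
n = 1140/7 (n = (-20*(3/7 - 1/7*(-13) - 1/7*(-10)*(-13)))/2 = (-20*(3/7 + 13/7 - 130/7))/2 = (-20*(-114/7))/2 = (1/2)*(2280/7) = 1140/7 ≈ 162.86)
f(I) = -3 + 1/(4*(7 + I)) (f(I) = -3 + 1/(4*(I + 7)) = -3 + 1/(4*(7 + I)))
(f(6) + n)/(4157 - 1523) = ((-83 - 12*6)/(4*(7 + 6)) + 1140/7)/(4157 - 1523) = ((1/4)*(-83 - 72)/13 + 1140/7)/2634 = ((1/4)*(1/13)*(-155) + 1140/7)*(1/2634) = (-155/52 + 1140/7)*(1/2634) = (58195/364)*(1/2634) = 58195/958776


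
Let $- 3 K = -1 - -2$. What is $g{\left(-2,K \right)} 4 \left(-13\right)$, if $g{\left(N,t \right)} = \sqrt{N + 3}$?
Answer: $-52$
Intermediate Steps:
$K = - \frac{1}{3}$ ($K = - \frac{-1 - -2}{3} = - \frac{-1 + 2}{3} = \left(- \frac{1}{3}\right) 1 = - \frac{1}{3} \approx -0.33333$)
$g{\left(N,t \right)} = \sqrt{3 + N}$
$g{\left(-2,K \right)} 4 \left(-13\right) = \sqrt{3 - 2} \cdot 4 \left(-13\right) = \sqrt{1} \cdot 4 \left(-13\right) = 1 \cdot 4 \left(-13\right) = 4 \left(-13\right) = -52$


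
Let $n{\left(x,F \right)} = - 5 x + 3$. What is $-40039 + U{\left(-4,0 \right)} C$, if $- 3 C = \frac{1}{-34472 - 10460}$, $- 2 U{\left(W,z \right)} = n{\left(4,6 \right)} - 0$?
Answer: $- \frac{10794194071}{269592} \approx -40039.0$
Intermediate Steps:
$n{\left(x,F \right)} = 3 - 5 x$
$U{\left(W,z \right)} = \frac{17}{2}$ ($U{\left(W,z \right)} = - \frac{\left(3 - 20\right) - 0}{2} = - \frac{\left(3 - 20\right) + 0}{2} = - \frac{-17 + 0}{2} = \left(- \frac{1}{2}\right) \left(-17\right) = \frac{17}{2}$)
$C = \frac{1}{134796}$ ($C = - \frac{1}{3 \left(-34472 - 10460\right)} = - \frac{1}{3 \left(-44932\right)} = \left(- \frac{1}{3}\right) \left(- \frac{1}{44932}\right) = \frac{1}{134796} \approx 7.4186 \cdot 10^{-6}$)
$-40039 + U{\left(-4,0 \right)} C = -40039 + \frac{17}{2} \cdot \frac{1}{134796} = -40039 + \frac{17}{269592} = - \frac{10794194071}{269592}$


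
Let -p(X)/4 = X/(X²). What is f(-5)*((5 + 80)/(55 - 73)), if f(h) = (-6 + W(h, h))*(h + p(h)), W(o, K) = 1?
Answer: -595/6 ≈ -99.167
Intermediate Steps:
p(X) = -4/X (p(X) = -4*X/(X²) = -4*X/X² = -4/X)
f(h) = -5*h + 20/h (f(h) = (-6 + 1)*(h - 4/h) = -5*(h - 4/h) = -5*h + 20/h)
f(-5)*((5 + 80)/(55 - 73)) = (-5*(-5) + 20/(-5))*((5 + 80)/(55 - 73)) = (25 + 20*(-⅕))*(85/(-18)) = (25 - 4)*(85*(-1/18)) = 21*(-85/18) = -595/6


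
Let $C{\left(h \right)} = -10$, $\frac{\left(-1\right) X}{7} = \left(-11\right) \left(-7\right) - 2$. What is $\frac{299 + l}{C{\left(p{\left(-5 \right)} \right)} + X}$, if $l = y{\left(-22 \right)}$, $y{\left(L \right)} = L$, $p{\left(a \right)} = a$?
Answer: $- \frac{277}{535} \approx -0.51776$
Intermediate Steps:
$X = -525$ ($X = - 7 \left(\left(-11\right) \left(-7\right) - 2\right) = - 7 \left(77 - 2\right) = \left(-7\right) 75 = -525$)
$l = -22$
$\frac{299 + l}{C{\left(p{\left(-5 \right)} \right)} + X} = \frac{299 - 22}{-10 - 525} = \frac{277}{-535} = 277 \left(- \frac{1}{535}\right) = - \frac{277}{535}$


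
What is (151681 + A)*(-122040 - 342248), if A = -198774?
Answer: 21864714784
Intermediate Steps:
(151681 + A)*(-122040 - 342248) = (151681 - 198774)*(-122040 - 342248) = -47093*(-464288) = 21864714784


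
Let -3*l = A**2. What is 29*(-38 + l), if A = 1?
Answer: -3335/3 ≈ -1111.7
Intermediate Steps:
l = -1/3 (l = -1/3*1**2 = -1/3*1 = -1/3 ≈ -0.33333)
29*(-38 + l) = 29*(-38 - 1/3) = 29*(-115/3) = -3335/3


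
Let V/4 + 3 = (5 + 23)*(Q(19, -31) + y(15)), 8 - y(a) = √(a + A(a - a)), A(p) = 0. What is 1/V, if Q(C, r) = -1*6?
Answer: -53/35804 - 7*√15/8951 ≈ -0.0045091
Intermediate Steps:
Q(C, r) = -6
y(a) = 8 - √a (y(a) = 8 - √(a + 0) = 8 - √a)
V = 212 - 112*√15 (V = -12 + 4*((5 + 23)*(-6 + (8 - √15))) = -12 + 4*(28*(2 - √15)) = -12 + 4*(56 - 28*√15) = -12 + (224 - 112*√15) = 212 - 112*√15 ≈ -221.77)
1/V = 1/(212 - 112*√15)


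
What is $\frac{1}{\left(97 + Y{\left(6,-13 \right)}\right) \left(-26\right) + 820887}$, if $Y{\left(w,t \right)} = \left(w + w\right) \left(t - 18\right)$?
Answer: $\frac{1}{828037} \approx 1.2077 \cdot 10^{-6}$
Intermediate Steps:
$Y{\left(w,t \right)} = 2 w \left(-18 + t\right)$
$\frac{1}{\left(97 + Y{\left(6,-13 \right)}\right) \left(-26\right) + 820887} = \frac{1}{\left(97 + 2 \cdot 6 \left(-18 - 13\right)\right) \left(-26\right) + 820887} = \frac{1}{\left(97 + 2 \cdot 6 \left(-31\right)\right) \left(-26\right) + 820887} = \frac{1}{\left(97 - 372\right) \left(-26\right) + 820887} = \frac{1}{\left(-275\right) \left(-26\right) + 820887} = \frac{1}{7150 + 820887} = \frac{1}{828037}$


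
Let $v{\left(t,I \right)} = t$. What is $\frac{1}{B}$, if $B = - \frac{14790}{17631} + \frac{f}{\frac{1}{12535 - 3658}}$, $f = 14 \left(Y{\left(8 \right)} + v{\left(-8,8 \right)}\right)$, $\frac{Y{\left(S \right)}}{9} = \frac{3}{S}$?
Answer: $- \frac{23508}{13512083131} \approx -1.7398 \cdot 10^{-6}$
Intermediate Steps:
$Y{\left(S \right)} = \frac{27}{S}$ ($Y{\left(S \right)} = 9 \frac{3}{S} = \frac{27}{S}$)
$f = - \frac{259}{4}$ ($f = 14 \left(\frac{27}{8} - 8\right) = 14 \left(- \frac{37}{8}\right) = - \frac{259}{4} \approx -64.75$)
$B = - \frac{13512083131}{23508}$ ($B = - \frac{14790}{17631} - \frac{259}{4 \frac{1}{12535 - 3658}} = \left(-14790\right) \frac{1}{17631} - \frac{259}{4 \cdot \frac{1}{8877}} = - \frac{4930}{5877} - \frac{259 \frac{1}{\frac{1}{8877}}}{4} = - \frac{4930}{5877} - \frac{2299143}{4} = - \frac{13512083131}{23508} \approx -5.7479 \cdot 10^{5}$)
$\frac{1}{B} = \frac{1}{- \frac{13512083131}{23508}} = - \frac{23508}{13512083131}$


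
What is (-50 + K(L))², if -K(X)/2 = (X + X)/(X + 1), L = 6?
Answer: 139876/49 ≈ 2854.6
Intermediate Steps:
K(X) = -4*X/(1 + X) (K(X) = -2*(X + X)/(X + 1) = -2*2*X/(1 + X) = -4*X/(1 + X))
(-50 + K(L))² = (-50 - 4*6/(1 + 6))² = (-50 - 4*6/7)² = (-50 - 4*6*⅐)² = (-50 - 24/7)² = (-374/7)² = 139876/49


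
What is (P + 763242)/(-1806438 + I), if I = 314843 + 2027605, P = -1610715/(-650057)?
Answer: 165384138503/116145684190 ≈ 1.4239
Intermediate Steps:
P = 1610715/650057 (P = -1610715*(-1/650057) = 1610715/650057 ≈ 2.4778)
I = 2342448
(P + 763242)/(-1806438 + I) = (1610715/650057 + 763242)/(-1806438 + 2342448) = (496152415509/650057)/536010 = (496152415509/650057)*(1/536010) = 165384138503/116145684190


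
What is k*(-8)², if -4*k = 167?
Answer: -2672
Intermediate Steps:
k = -167/4 (k = -¼*167 = -167/4 ≈ -41.750)
k*(-8)² = -167/4*(-8)² = -167/4*64 = -2672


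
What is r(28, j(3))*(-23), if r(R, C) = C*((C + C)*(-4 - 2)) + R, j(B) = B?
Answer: 1840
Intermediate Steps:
r(R, C) = R - 12*C**2 (r(R, C) = C*((2*C)*(-6)) + R = C*(-12*C) + R = -12*C**2 + R = R - 12*C**2)
r(28, j(3))*(-23) = (28 - 12*3**2)*(-23) = (28 - 12*9)*(-23) = (28 - 108)*(-23) = -80*(-23) = 1840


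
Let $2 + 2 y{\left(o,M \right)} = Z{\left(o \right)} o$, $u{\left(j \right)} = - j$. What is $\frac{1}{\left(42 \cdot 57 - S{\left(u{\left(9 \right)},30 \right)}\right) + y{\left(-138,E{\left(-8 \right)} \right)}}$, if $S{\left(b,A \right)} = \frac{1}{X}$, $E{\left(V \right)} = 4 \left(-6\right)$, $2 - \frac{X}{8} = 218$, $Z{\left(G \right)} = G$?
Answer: $\frac{1728}{20589121} \approx 8.3928 \cdot 10^{-5}$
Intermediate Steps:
$X = -1728$ ($X = 16 - 1744 = -1728$)
$E{\left(V \right)} = -24$
$S{\left(b,A \right)} = - \frac{1}{1728}$ ($S{\left(b,A \right)} = \frac{1}{-1728} = - \frac{1}{1728}$)
$y{\left(o,M \right)} = -1 + \frac{o^{2}}{2}$ ($y{\left(o,M \right)} = -1 + \frac{o o}{2} = -1 + \frac{o^{2}}{2}$)
$\frac{1}{\left(42 \cdot 57 - S{\left(u{\left(9 \right)},30 \right)}\right) + y{\left(-138,E{\left(-8 \right)} \right)}} = \frac{1}{\left(42 \cdot 57 - - \frac{1}{1728}\right) - \left(1 - \frac{\left(-138\right)^{2}}{2}\right)} = \frac{1}{\left(2394 + \frac{1}{1728}\right) + \left(-1 + \frac{1}{2} \cdot 19044\right)} = \frac{1}{\frac{4136833}{1728} + \left(-1 + 9522\right)} = \frac{1}{\frac{4136833}{1728} + 9521} = \frac{1}{\frac{20589121}{1728}} = \frac{1728}{20589121}$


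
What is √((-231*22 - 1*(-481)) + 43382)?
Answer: 3*√4309 ≈ 196.93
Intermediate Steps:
√((-231*22 - 1*(-481)) + 43382) = √((-5082 + 481) + 43382) = √(-4601 + 43382) = √38781 = 3*√4309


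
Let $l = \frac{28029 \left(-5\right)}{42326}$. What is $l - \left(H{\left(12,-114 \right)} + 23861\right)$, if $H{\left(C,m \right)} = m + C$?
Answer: $- \frac{1005763579}{42326} \approx -23762.0$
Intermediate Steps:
$H{\left(C,m \right)} = C + m$
$l = - \frac{140145}{42326}$ ($l = \left(-140145\right) \frac{1}{42326} = - \frac{140145}{42326} \approx -3.3111$)
$l - \left(H{\left(12,-114 \right)} + 23861\right) = - \frac{140145}{42326} - \left(\left(12 - 114\right) + 23861\right) = - \frac{140145}{42326} - \left(-102 + 23861\right) = - \frac{140145}{42326} - 23759 = - \frac{1005763579}{42326}$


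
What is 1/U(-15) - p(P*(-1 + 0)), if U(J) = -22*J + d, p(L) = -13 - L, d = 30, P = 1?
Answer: 4321/360 ≈ 12.003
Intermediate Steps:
U(J) = 30 - 22*J (U(J) = -22*J + 30 = 30 - 22*J)
1/U(-15) - p(P*(-1 + 0)) = 1/(30 - 22*(-15)) - (-13 - (-1 + 0)) = 1/(30 + 330) - (-13 - (-1)) = 1/360 - (-13 - 1*(-1)) = 1/360 - (-13 + 1) = 1/360 - 1*(-12) = 1/360 + 12 = 4321/360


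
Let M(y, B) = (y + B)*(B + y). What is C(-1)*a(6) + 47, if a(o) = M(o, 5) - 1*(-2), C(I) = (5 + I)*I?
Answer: -445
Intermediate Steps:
C(I) = I*(5 + I)
M(y, B) = (B + y)**2 (M(y, B) = (B + y)*(B + y) = (B + y)**2)
a(o) = 2 + (5 + o)**2 (a(o) = (5 + o)**2 - 1*(-2) = (5 + o)**2 + 2 = 2 + (5 + o)**2)
C(-1)*a(6) + 47 = (-(5 - 1))*(2 + (5 + 6)**2) + 47 = (-1*4)*(2 + 11**2) + 47 = -4*(2 + 121) + 47 = -4*123 + 47 = -492 + 47 = -445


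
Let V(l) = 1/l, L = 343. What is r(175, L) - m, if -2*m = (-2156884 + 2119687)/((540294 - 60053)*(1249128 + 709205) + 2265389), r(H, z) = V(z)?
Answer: 1880935368713/645165207658412 ≈ 0.0029154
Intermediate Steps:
r(H, z) = 1/z
m = 37197/1880948127284 (m = -(-2156884 + 2119687)/(2*((540294 - 60053)*(1249128 + 709205) + 2265389)) = -(-37197)/(2*(480241*1958333 + 2265389)) = -(-37197)/(2*(940471798253 + 2265389)) = -(-37197)/(2*940474063642) = -½*(-37197/940474063642) = 37197/1880948127284 ≈ 1.9776e-8)
r(175, L) - m = 1/343 - 1*37197/1880948127284 = 1/343 - 37197/1880948127284 = 1880935368713/645165207658412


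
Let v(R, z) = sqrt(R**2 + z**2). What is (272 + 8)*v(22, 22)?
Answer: 6160*sqrt(2) ≈ 8711.6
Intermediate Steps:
(272 + 8)*v(22, 22) = (272 + 8)*sqrt(22**2 + 22**2) = 280*sqrt(484 + 484) = 280*sqrt(968) = 280*(22*sqrt(2)) = 6160*sqrt(2)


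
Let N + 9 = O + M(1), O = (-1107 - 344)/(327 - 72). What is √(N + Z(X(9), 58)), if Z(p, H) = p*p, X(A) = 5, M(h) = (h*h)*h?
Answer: 2*√183855/255 ≈ 3.3630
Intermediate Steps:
O = -1451/255 ≈ -5.6902
M(h) = h³ (M(h) = h²*h = h³)
Z(p, H) = p²
N = -3491/255 (N = -9 + (-1451/255 + 1³) = -9 + (-1451/255 + 1) = -9 - 1196/255 = -3491/255 ≈ -13.690)
√(N + Z(X(9), 58)) = √(-3491/255 + 5²) = √(-3491/255 + 25) = √(2884/255) = 2*√183855/255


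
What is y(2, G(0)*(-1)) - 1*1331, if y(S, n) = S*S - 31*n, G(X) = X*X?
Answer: -1327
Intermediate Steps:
G(X) = X²
y(S, n) = S² - 31*n
y(2, G(0)*(-1)) - 1*1331 = (2² - 31*0²*(-1)) - 1*1331 = (4 - 0*(-1)) - 1331 = (4 - 31*0) - 1331 = (4 + 0) - 1331 = 4 - 1331 = -1327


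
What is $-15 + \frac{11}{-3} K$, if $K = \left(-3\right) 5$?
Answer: $40$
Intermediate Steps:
$K = -15$
$-15 + \frac{11}{-3} K = -15 + \frac{11}{-3} \left(-15\right) = -15 + 11 \left(- \frac{1}{3}\right) \left(-15\right) = -15 - -55 = -15 + 55 = 40$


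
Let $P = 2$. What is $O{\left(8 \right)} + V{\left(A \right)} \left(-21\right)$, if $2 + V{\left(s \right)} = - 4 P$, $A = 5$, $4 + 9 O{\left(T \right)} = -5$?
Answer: $209$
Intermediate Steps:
$O{\left(T \right)} = -1$ ($O{\left(T \right)} = - \frac{4}{9} + \frac{1}{9} \left(-5\right) = - \frac{4}{9} - \frac{5}{9} = -1$)
$V{\left(s \right)} = -10$ ($V{\left(s \right)} = -2 - 8 = -10$)
$O{\left(8 \right)} + V{\left(A \right)} \left(-21\right) = -1 - -210 = -1 + 210 = 209$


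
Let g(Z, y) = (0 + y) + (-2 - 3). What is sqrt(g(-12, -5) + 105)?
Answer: sqrt(95) ≈ 9.7468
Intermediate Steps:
g(Z, y) = -5 + y (g(Z, y) = y - 5 = -5 + y)
sqrt(g(-12, -5) + 105) = sqrt((-5 - 5) + 105) = sqrt(-10 + 105) = sqrt(95)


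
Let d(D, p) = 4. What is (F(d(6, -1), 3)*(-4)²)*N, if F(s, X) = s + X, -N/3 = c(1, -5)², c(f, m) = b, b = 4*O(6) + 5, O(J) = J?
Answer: -282576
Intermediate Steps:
b = 29 (b = 4*6 + 5 = 24 + 5 = 29)
c(f, m) = 29
N = -2523 (N = -3*29² = -3*841 = -2523)
F(s, X) = X + s
(F(d(6, -1), 3)*(-4)²)*N = ((3 + 4)*(-4)²)*(-2523) = (7*16)*(-2523) = 112*(-2523) = -282576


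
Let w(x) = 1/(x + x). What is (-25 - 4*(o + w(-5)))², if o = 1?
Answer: 20449/25 ≈ 817.96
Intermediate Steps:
w(x) = 1/(2*x)
(-25 - 4*(o + w(-5)))² = (-25 - 4*(1 + (½)/(-5)))² = (-25 - 4*(1 + (½)*(-⅕)))² = (-25 - 4*(1 - ⅒))² = (-25 - 4*9/10)² = (-25 - 18/5)² = (-143/5)² = 20449/25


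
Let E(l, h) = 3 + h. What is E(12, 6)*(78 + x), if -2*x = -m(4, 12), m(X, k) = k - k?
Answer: 702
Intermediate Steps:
m(X, k) = 0
x = 0 (x = -(-1)*0/2 = -½*0 = 0)
E(12, 6)*(78 + x) = (3 + 6)*(78 + 0) = 9*78 = 702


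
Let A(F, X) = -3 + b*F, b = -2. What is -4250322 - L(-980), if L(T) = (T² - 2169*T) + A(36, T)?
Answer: -7336267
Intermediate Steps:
A(F, X) = -3 - 2*F
L(T) = -75 + T² - 2169*T (L(T) = (T² - 2169*T) + (-3 - 2*36) = (T² - 2169*T) + (-3 - 72) = (T² - 2169*T) - 75 = -75 + T² - 2169*T)
-4250322 - L(-980) = -4250322 - (-75 + (-980)² - 2169*(-980)) = -4250322 - (-75 + 960400 + 2125620) = -4250322 - 1*3085945 = -4250322 - 3085945 = -7336267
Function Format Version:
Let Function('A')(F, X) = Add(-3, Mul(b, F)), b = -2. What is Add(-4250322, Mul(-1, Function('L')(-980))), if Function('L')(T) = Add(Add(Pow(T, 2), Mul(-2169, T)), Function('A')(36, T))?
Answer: -7336267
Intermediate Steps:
Function('A')(F, X) = Add(-3, Mul(-2, F))
Function('L')(T) = Add(-75, Pow(T, 2), Mul(-2169, T)) (Function('L')(T) = Add(Add(Pow(T, 2), Mul(-2169, T)), Add(-3, Mul(-2, 36))) = Add(Add(Pow(T, 2), Mul(-2169, T)), Add(-3, -72)) = Add(Add(Pow(T, 2), Mul(-2169, T)), -75) = Add(-75, Pow(T, 2), Mul(-2169, T)))
Add(-4250322, Mul(-1, Function('L')(-980))) = Add(-4250322, Mul(-1, Add(-75, Pow(-980, 2), Mul(-2169, -980)))) = Add(-4250322, Mul(-1, Add(-75, 960400, 2125620))) = Add(-4250322, Mul(-1, 3085945)) = Add(-4250322, -3085945) = -7336267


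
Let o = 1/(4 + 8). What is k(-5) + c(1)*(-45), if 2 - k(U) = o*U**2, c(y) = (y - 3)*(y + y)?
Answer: 2159/12 ≈ 179.92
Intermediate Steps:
o = 1/12 ≈ 0.083333
c(y) = 2*y*(-3 + y) (c(y) = (-3 + y)*(2*y) = 2*y*(-3 + y))
k(U) = 2 - U**2/12
k(-5) + c(1)*(-45) = (2 - 1/12*(-5)**2) + (2*1*(-3 + 1))*(-45) = (2 - 1/12*25) + (2*1*(-2))*(-45) = (2 - 25/12) - 4*(-45) = -1/12 + 180 = 2159/12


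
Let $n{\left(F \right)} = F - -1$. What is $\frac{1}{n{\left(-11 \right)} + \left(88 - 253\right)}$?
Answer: $- \frac{1}{175} \approx -0.0057143$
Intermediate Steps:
$n{\left(F \right)} = 1 + F$ ($n{\left(F \right)} = F + 1 = 1 + F$)
$\frac{1}{n{\left(-11 \right)} + \left(88 - 253\right)} = \frac{1}{\left(1 - 11\right) + \left(88 - 253\right)} = \frac{1}{-10 + \left(88 - 253\right)} = \frac{1}{-10 - 165} = \frac{1}{-175} = - \frac{1}{175}$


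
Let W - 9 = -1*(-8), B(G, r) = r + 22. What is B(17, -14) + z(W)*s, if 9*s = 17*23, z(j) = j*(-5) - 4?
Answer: -34727/9 ≈ -3858.6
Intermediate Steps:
B(G, r) = 22 + r
W = 17 (W = 9 - 1*(-8) = 9 + 8 = 17)
z(j) = -4 - 5*j (z(j) = -5*j - 4 = -4 - 5*j)
s = 391/9 (s = (17*23)/9 = (1/9)*391 = 391/9 ≈ 43.444)
B(17, -14) + z(W)*s = (22 - 14) + (-4 - 5*17)*(391/9) = 8 + (-4 - 85)*(391/9) = 8 - 89*391/9 = 8 - 34799/9 = -34727/9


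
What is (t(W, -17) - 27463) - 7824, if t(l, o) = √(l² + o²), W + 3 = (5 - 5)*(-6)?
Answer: -35287 + √298 ≈ -35270.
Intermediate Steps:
W = -3 (W = -3 + (5 - 5)*(-6) = -3 + 0*(-6) = -3 + 0 = -3)
(t(W, -17) - 27463) - 7824 = (√((-3)² + (-17)²) - 27463) - 7824 = (√(9 + 289) - 27463) - 7824 = (√298 - 27463) - 7824 = (-27463 + √298) - 7824 = -35287 + √298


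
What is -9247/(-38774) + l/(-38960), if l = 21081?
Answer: -228565787/755317520 ≈ -0.30261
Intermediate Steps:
-9247/(-38774) + l/(-38960) = -9247/(-38774) + 21081/(-38960) = -9247*(-1/38774) + 21081*(-1/38960) = 9247/38774 - 21081/38960 = -228565787/755317520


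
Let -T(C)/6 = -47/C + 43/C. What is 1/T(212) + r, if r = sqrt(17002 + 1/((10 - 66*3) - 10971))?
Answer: 53/6 + sqrt(2117144812403)/11159 ≈ 139.23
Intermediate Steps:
T(C) = 24/C (T(C) = -6*(-47/C + 43/C) = -(-24)/C = 24/C)
r = sqrt(2117144812403)/11159 (r = sqrt(17002 + 1/((10 - 198) - 10971)) = sqrt(17002 + 1/(-188 - 10971)) = sqrt(17002 + 1/(-11159)) = sqrt(17002 - 1/11159) = sqrt(189725317/11159) = sqrt(2117144812403)/11159 ≈ 130.39)
1/T(212) + r = 1/(24/212) + sqrt(2117144812403)/11159 = 1/(24*(1/212)) + sqrt(2117144812403)/11159 = 1/(6/53) + sqrt(2117144812403)/11159 = 53/6 + sqrt(2117144812403)/11159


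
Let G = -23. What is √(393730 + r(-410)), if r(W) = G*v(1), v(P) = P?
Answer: √393707 ≈ 627.46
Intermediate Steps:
r(W) = -23 (r(W) = -23*1 = -23)
√(393730 + r(-410)) = √(393730 - 23) = √393707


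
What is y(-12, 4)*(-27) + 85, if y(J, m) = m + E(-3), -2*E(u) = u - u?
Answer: -23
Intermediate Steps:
E(u) = 0 (E(u) = -(u - u)/2 = -1/2*0 = 0)
y(J, m) = m (y(J, m) = m + 0 = m)
y(-12, 4)*(-27) + 85 = 4*(-27) + 85 = -108 + 85 = -23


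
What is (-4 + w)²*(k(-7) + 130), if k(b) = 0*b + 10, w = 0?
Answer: 2240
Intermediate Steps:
k(b) = 10 (k(b) = 0 + 10 = 10)
(-4 + w)²*(k(-7) + 130) = (-4 + 0)²*(10 + 130) = (-4)²*140 = 16*140 = 2240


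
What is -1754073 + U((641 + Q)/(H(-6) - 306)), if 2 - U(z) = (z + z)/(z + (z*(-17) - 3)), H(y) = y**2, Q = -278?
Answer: -1461141022/833 ≈ -1.7541e+6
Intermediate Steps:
U(z) = 2 - 2*z/(-3 - 16*z) (U(z) = 2 - (z + z)/(z + (z*(-17) - 3)) = 2 - 2*z/(z + (-17*z - 3)) = 2 - 2*z/(z + (-3 - 17*z)) = 2 - 2*z/(-3 - 16*z))
-1754073 + U((641 + Q)/(H(-6) - 306)) = -1754073 + 2*(3 + 17*((641 - 278)/((-6)**2 - 306)))/(3 + 16*((641 - 278)/((-6)**2 - 306))) = -1754073 + 2*(3 + 17*(363/(36 - 306)))/(3 + 16*(363/(36 - 306))) = -1754073 + 2*(3 + 17*(363/(-270)))/(3 + 16*(363/(-270))) = -1754073 + 2*(3 + 17*(363*(-1/270)))/(3 + 16*(363*(-1/270))) = -1754073 + 2*(3 + 17*(-121/90))/(3 + 16*(-121/90)) = -1754073 + 2*(3 - 2057/90)/(3 - 968/45) = -1754073 + 2*(-1787/90)/(-833/45) = -1754073 + 2*(-45/833)*(-1787/90) = -1754073 + 1787/833 = -1461141022/833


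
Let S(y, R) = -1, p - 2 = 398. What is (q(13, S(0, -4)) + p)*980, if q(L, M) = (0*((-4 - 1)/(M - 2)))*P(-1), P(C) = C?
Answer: 392000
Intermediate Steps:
p = 400 (p = 2 + 398 = 400)
q(L, M) = 0 (q(L, M) = (0*((-4 - 1)/(M - 2)))*(-1) = (0*(-5/(-2 + M)))*(-1) = 0*(-1) = 0)
(q(13, S(0, -4)) + p)*980 = (0 + 400)*980 = 400*980 = 392000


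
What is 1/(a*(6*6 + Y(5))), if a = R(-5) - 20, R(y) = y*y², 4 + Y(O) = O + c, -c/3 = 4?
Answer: -1/3625 ≈ -0.00027586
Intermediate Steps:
c = -12 (c = -3*4 = -12)
Y(O) = -16 + O (Y(O) = -4 + (O - 12) = -4 + (-12 + O) = -16 + O)
R(y) = y³
a = -145 (a = (-5)³ - 20 = -125 - 20 = -145)
1/(a*(6*6 + Y(5))) = 1/(-145*(6*6 + (-16 + 5))) = 1/(-145*(36 - 11)) = 1/(-145*25) = 1/(-3625) = -1/3625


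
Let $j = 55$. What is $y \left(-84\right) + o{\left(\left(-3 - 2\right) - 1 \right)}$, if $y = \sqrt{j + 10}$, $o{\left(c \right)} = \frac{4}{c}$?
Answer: $- \frac{2}{3} - 84 \sqrt{65} \approx -677.9$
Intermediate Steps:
$y = \sqrt{65}$ ($y = \sqrt{55 + 10} = \sqrt{65} \approx 8.0623$)
$y \left(-84\right) + o{\left(\left(-3 - 2\right) - 1 \right)} = \sqrt{65} \left(-84\right) + \frac{4}{\left(-3 - 2\right) - 1} = - 84 \sqrt{65} + \frac{4}{-5 - 1} = - 84 \sqrt{65} + \frac{4}{-6} = - 84 \sqrt{65} + 4 \left(- \frac{1}{6}\right) = - 84 \sqrt{65} - \frac{2}{3} = - \frac{2}{3} - 84 \sqrt{65}$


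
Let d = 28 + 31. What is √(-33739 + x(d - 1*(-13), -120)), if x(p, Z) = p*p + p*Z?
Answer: I*√37195 ≈ 192.86*I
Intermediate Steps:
d = 59
x(p, Z) = p² + Z*p
√(-33739 + x(d - 1*(-13), -120)) = √(-33739 + (59 - 1*(-13))*(-120 + (59 - 1*(-13)))) = √(-33739 + (59 + 13)*(-120 + (59 + 13))) = √(-33739 + 72*(-120 + 72)) = √(-33739 + 72*(-48)) = √(-33739 - 3456) = √(-37195) = I*√37195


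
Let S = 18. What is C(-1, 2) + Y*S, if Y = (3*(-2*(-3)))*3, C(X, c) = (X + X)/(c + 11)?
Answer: 12634/13 ≈ 971.85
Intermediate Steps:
C(X, c) = 2*X/(11 + c) (C(X, c) = (2*X)/(11 + c) = 2*X/(11 + c))
Y = 54 (Y = (3*6)*3 = 18*3 = 54)
C(-1, 2) + Y*S = 2*(-1)/(11 + 2) + 54*18 = 2*(-1)/13 + 972 = 2*(-1)*(1/13) + 972 = -2/13 + 972 = 12634/13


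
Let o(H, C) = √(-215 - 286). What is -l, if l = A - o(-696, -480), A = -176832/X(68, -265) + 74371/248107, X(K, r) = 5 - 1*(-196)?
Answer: 14619436151/16623169 + I*√501 ≈ 879.46 + 22.383*I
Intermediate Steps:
o(H, C) = I*√501 (o(H, C) = √(-501) = I*√501)
X(K, r) = 201 (X(K, r) = 5 + 196 = 201)
A = -14619436151/16623169 (A = -176832/201 + 74371/248107 = -176832*1/201 + 74371*(1/248107) = -58944/67 + 74371/248107 = -14619436151/16623169 ≈ -879.46)
l = -14619436151/16623169 - I*√501 ≈ -879.46 - 22.383*I
-l = -(-14619436151/16623169 - I*√501) = 14619436151/16623169 + I*√501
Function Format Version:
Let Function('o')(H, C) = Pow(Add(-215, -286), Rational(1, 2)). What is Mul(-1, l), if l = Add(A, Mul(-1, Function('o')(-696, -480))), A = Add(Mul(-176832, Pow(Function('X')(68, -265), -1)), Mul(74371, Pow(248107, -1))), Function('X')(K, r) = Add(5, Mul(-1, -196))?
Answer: Add(Rational(14619436151, 16623169), Mul(I, Pow(501, Rational(1, 2)))) ≈ Add(879.46, Mul(22.383, I))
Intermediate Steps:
Function('o')(H, C) = Mul(I, Pow(501, Rational(1, 2))) (Function('o')(H, C) = Pow(-501, Rational(1, 2)) = Mul(I, Pow(501, Rational(1, 2))))
Function('X')(K, r) = 201 (Function('X')(K, r) = Add(5, 196) = 201)
A = Rational(-14619436151, 16623169) (A = Add(Mul(-176832, Pow(201, -1)), Mul(74371, Pow(248107, -1))) = Add(Mul(-176832, Rational(1, 201)), Mul(74371, Rational(1, 248107))) = Add(Rational(-58944, 67), Rational(74371, 248107)) = Rational(-14619436151, 16623169) ≈ -879.46)
l = Add(Rational(-14619436151, 16623169), Mul(-1, I, Pow(501, Rational(1, 2)))) (l = Add(Rational(-14619436151, 16623169), Mul(-1, Mul(I, Pow(501, Rational(1, 2))))) = Add(Rational(-14619436151, 16623169), Mul(-1, I, Pow(501, Rational(1, 2)))) ≈ Add(-879.46, Mul(-22.383, I)))
Mul(-1, l) = Mul(-1, Add(Rational(-14619436151, 16623169), Mul(-1, I, Pow(501, Rational(1, 2))))) = Add(Rational(14619436151, 16623169), Mul(I, Pow(501, Rational(1, 2))))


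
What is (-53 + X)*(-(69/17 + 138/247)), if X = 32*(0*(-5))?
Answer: 1027617/4199 ≈ 244.73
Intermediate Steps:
X = 0 (X = 32*0 = 0)
(-53 + X)*(-(69/17 + 138/247)) = (-53 + 0)*(-(69/17 + 138/247)) = -(-53)*(69*(1/17) + 138*(1/247)) = -(-53)*(69/17 + 138/247) = -(-53)*19389/4199 = -53*(-19389/4199) = 1027617/4199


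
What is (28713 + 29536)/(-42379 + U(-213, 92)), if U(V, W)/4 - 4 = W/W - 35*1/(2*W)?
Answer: -2679454/1948549 ≈ -1.3751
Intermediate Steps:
U(V, W) = 20 - 70/W (U(V, W) = 16 + 4*(W/W - 35*1/(2*W)) = 16 + 4*(1 - 35/(2*W)) = 16 + (4 - 70/W) = 20 - 70/W)
(28713 + 29536)/(-42379 + U(-213, 92)) = (28713 + 29536)/(-42379 + (20 - 70/92)) = 58249/(-42379 + (20 - 70*1/92)) = 58249/(-42379 + (20 - 35/46)) = 58249/(-42379 + 885/46) = 58249/(-1948549/46) = 58249*(-46/1948549) = -2679454/1948549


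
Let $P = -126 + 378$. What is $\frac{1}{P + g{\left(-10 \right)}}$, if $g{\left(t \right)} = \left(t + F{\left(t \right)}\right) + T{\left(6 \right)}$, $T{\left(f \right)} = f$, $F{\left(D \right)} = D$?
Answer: $\frac{1}{238} \approx 0.0042017$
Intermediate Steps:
$P = 252$
$g{\left(t \right)} = 6 + 2 t$ ($g{\left(t \right)} = \left(t + t\right) + 6 = 2 t + 6 = 6 + 2 t$)
$\frac{1}{P + g{\left(-10 \right)}} = \frac{1}{252 + \left(6 + 2 \left(-10\right)\right)} = \frac{1}{252 + \left(6 - 20\right)} = \frac{1}{252 - 14} = \frac{1}{238}$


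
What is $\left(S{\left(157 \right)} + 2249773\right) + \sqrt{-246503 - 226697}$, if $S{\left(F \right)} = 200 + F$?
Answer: $2250130 + 260 i \sqrt{7} \approx 2.2501 \cdot 10^{6} + 687.9 i$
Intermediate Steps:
$\left(S{\left(157 \right)} + 2249773\right) + \sqrt{-246503 - 226697} = \left(\left(200 + 157\right) + 2249773\right) + \sqrt{-246503 - 226697} = \left(357 + 2249773\right) + \sqrt{-473200} = 2250130 + 260 i \sqrt{7}$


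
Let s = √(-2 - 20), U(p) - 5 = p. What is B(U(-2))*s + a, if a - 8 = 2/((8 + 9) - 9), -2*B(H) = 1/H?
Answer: 33/4 - I*√22/6 ≈ 8.25 - 0.78174*I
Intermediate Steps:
U(p) = 5 + p
B(H) = -1/(2*H)
a = 33/4 (a = 8 + 2/((8 + 9) - 9) = 8 + 2/(17 - 9) = 8 + 2/8 = 8 + 2*(⅛) = 8 + ¼ = 33/4 ≈ 8.2500)
s = I*√22 (s = √(-22) = I*√22 ≈ 4.6904*I)
B(U(-2))*s + a = (-1/(2*(5 - 2)))*(I*√22) + 33/4 = (-½/3)*(I*√22) + 33/4 = (-½*⅓)*(I*√22) + 33/4 = -I*√22/6 + 33/4 = 33/4 - I*√22/6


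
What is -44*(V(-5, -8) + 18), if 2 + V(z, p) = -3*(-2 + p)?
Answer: -2024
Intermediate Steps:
V(z, p) = 4 - 3*p (V(z, p) = -2 - 3*(-2 + p) = -2 + (6 - 3*p) = 4 - 3*p)
-44*(V(-5, -8) + 18) = -44*((4 - 3*(-8)) + 18) = -44*((4 + 24) + 18) = -44*(28 + 18) = -44*46 = -2024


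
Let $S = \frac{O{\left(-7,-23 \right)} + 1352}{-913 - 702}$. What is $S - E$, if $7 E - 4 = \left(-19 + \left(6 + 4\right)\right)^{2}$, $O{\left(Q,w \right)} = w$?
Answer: $- \frac{146578}{11305} \approx -12.966$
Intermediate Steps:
$S = - \frac{1329}{1615}$ ($S = \frac{-23 + 1352}{-913 - 702} = \frac{1329}{-1615} = 1329 \left(- \frac{1}{1615}\right) = - \frac{1329}{1615} \approx -0.82291$)
$E = \frac{85}{7}$ ($E = \frac{4}{7} + \frac{\left(-19 + \left(6 + 4\right)\right)^{2}}{7} = \frac{4}{7} + \frac{\left(-19 + 10\right)^{2}}{7} = \frac{4}{7} + \frac{\left(-9\right)^{2}}{7} = \frac{4}{7} + \frac{1}{7} \cdot 81 = \frac{4}{7} + \frac{81}{7} = \frac{85}{7} \approx 12.143$)
$S - E = - \frac{1329}{1615} - \frac{85}{7} = - \frac{146578}{11305}$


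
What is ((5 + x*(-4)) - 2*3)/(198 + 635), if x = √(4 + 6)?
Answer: -1/833 - 4*√10/833 ≈ -0.016385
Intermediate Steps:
x = √10 ≈ 3.1623
((5 + x*(-4)) - 2*3)/(198 + 635) = ((5 + √10*(-4)) - 2*3)/(198 + 635) = ((5 - 4*√10) - 6)/833 = (-1 - 4*√10)*(1/833) = -1/833 - 4*√10/833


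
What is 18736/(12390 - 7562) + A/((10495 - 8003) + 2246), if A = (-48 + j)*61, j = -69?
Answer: 13578433/5718766 ≈ 2.3744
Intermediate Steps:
A = -7137 (A = (-48 - 69)*61 = -117*61 = -7137)
18736/(12390 - 7562) + A/((10495 - 8003) + 2246) = 18736/(12390 - 7562) - 7137/((10495 - 8003) + 2246) = 18736/4828 - 7137/(2492 + 2246) = 18736*(1/4828) - 7137/4738 = 4684/1207 - 7137*1/4738 = 4684/1207 - 7137/4738 = 13578433/5718766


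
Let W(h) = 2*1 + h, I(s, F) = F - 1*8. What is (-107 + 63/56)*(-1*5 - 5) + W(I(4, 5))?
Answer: 4231/4 ≈ 1057.8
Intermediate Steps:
I(s, F) = -8 + F (I(s, F) = F - 8 = -8 + F)
W(h) = 2 + h
(-107 + 63/56)*(-1*5 - 5) + W(I(4, 5)) = (-107 + 63/56)*(-1*5 - 5) + (2 + (-8 + 5)) = (-107 + 63*(1/56))*(-5 - 5) + (2 - 3) = (-107 + 9/8)*(-10) - 1 = -847/8*(-10) - 1 = 4235/4 - 1 = 4231/4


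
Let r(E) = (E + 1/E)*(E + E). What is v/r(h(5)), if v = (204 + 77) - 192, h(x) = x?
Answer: 89/52 ≈ 1.7115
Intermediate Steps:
r(E) = 2*E*(E + 1/E) (r(E) = (E + 1/E)*(2*E) = 2*E*(E + 1/E))
v = 89 (v = 281 - 192 = 89)
v/r(h(5)) = 89/(2 + 2*5**2) = 89/(2 + 2*25) = 89/(2 + 50) = 89/52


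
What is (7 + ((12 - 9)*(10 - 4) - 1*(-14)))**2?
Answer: 1521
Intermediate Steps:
(7 + ((12 - 9)*(10 - 4) - 1*(-14)))**2 = (7 + (3*6 + 14))**2 = (7 + (18 + 14))**2 = (7 + 32)**2 = 39**2 = 1521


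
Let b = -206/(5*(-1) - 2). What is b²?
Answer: 42436/49 ≈ 866.04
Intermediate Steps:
b = 206/7 (b = -206/(-5 - 2) = -206/(-7) = -206*(-⅐) = 206/7 ≈ 29.429)
b² = (206/7)² = 42436/49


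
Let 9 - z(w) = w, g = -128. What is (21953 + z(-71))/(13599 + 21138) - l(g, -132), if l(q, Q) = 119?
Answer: -4111670/34737 ≈ -118.37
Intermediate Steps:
z(w) = 9 - w
(21953 + z(-71))/(13599 + 21138) - l(g, -132) = (21953 + (9 - 1*(-71)))/(13599 + 21138) - 1*119 = (21953 + (9 + 71))/34737 - 119 = (21953 + 80)*(1/34737) - 119 = 22033*(1/34737) - 119 = 22033/34737 - 119 = -4111670/34737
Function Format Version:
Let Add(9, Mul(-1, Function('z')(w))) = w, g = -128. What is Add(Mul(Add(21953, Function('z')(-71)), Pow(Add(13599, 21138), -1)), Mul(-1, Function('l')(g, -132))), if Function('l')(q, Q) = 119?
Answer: Rational(-4111670, 34737) ≈ -118.37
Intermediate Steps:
Function('z')(w) = Add(9, Mul(-1, w))
Add(Mul(Add(21953, Function('z')(-71)), Pow(Add(13599, 21138), -1)), Mul(-1, Function('l')(g, -132))) = Add(Mul(Add(21953, Add(9, Mul(-1, -71))), Pow(Add(13599, 21138), -1)), Mul(-1, 119)) = Add(Mul(Add(21953, Add(9, 71)), Pow(34737, -1)), -119) = Add(Mul(Add(21953, 80), Rational(1, 34737)), -119) = Add(Mul(22033, Rational(1, 34737)), -119) = Add(Rational(22033, 34737), -119) = Rational(-4111670, 34737)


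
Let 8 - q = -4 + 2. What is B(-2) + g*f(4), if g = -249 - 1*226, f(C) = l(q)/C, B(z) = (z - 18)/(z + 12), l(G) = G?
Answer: -2379/2 ≈ -1189.5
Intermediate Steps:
q = 10 (q = 8 - (-4 + 2) = 8 - 1*(-2) = 8 + 2 = 10)
B(z) = (-18 + z)/(12 + z)
f(C) = 10/C
g = -475 (g = -249 - 226 = -475)
B(-2) + g*f(4) = (-18 - 2)/(12 - 2) - 4750/4 = -20/10 - 4750/4 = (⅒)*(-20) - 475*5/2 = -2 - 2375/2 = -2379/2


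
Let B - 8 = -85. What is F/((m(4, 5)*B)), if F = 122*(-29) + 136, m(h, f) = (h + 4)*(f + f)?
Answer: 243/440 ≈ 0.55227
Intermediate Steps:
m(h, f) = 2*f*(4 + h) (m(h, f) = (4 + h)*(2*f) = 2*f*(4 + h))
B = -77 (B = 8 - 85 = -77)
F = -3402 (F = -3538 + 136 = -3402)
F/((m(4, 5)*B)) = -3402*(-1/(770*(4 + 4))) = -3402/((2*5*8)*(-77)) = -3402/(80*(-77)) = -3402/(-6160) = -3402*(-1/6160) = 243/440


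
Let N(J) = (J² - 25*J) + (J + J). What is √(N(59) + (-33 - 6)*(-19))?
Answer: √2865 ≈ 53.526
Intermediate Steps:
N(J) = J² - 23*J (N(J) = (J² - 25*J) + 2*J = J² - 23*J)
√(N(59) + (-33 - 6)*(-19)) = √(59*(-23 + 59) + (-33 - 6)*(-19)) = √(59*36 - 39*(-19)) = √(2124 + 741) = √2865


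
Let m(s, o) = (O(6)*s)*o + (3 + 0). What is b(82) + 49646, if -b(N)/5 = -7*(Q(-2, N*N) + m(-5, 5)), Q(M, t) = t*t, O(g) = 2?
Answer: 1582474161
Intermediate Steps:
m(s, o) = 3 + 2*o*s (m(s, o) = (2*s)*o + (3 + 0) = 2*o*s + 3 = 3 + 2*o*s)
Q(M, t) = t²
b(N) = -1645 + 35*N⁴ (b(N) = -(-35)*((N*N)² + (3 + 2*5*(-5))) = -(-35)*((N²)² + (3 - 50)) = -(-35)*(N⁴ - 47) = -(-35)*(-47 + N⁴) = -5*(329 - 7*N⁴) = -1645 + 35*N⁴)
b(82) + 49646 = (-1645 + 35*82⁴) + 49646 = (-1645 + 35*45212176) + 49646 = (-1645 + 1582426160) + 49646 = 1582424515 + 49646 = 1582474161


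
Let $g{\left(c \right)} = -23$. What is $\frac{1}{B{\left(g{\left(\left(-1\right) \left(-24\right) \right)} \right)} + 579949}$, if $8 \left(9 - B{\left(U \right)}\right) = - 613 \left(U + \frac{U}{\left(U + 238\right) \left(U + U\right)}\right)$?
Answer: $\frac{3440}{1988993563} \approx 1.7295 \cdot 10^{-6}$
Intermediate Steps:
$B{\left(U \right)} = 9 + \frac{613 U}{8} + \frac{613}{16 \left(238 + U\right)}$ ($B{\left(U \right)} = 9 - \frac{\left(-613\right) \left(U + \frac{U}{\left(U + 238\right) \left(U + U\right)}\right)}{8} = 9 - \frac{\left(-613\right) \left(U + \frac{U}{\left(238 + U\right) 2 U}\right)}{8} = 9 - \frac{\left(-613\right) \left(U + \frac{U}{2 U \left(238 + U\right)}\right)}{8} = 9 - \frac{\left(-613\right) \left(U + U \frac{1}{2 U \left(238 + U\right)}\right)}{8} = 9 - \frac{\left(-613\right) \left(U + \frac{1}{2 \left(238 + U\right)}\right)}{8} = 9 - \frac{- 613 U - \frac{613}{2 \left(238 + U\right)}}{8} = 9 + \left(\frac{613 U}{8} + \frac{613}{16 \left(238 + U\right)}\right) = 9 + \frac{613 U}{8} + \frac{613}{16 \left(238 + U\right)}$)
$\frac{1}{B{\left(g{\left(\left(-1\right) \left(-24\right) \right)} \right)} + 579949} = \frac{1}{\frac{34885 + 1226 \left(-23\right)^{2} + 291932 \left(-23\right)}{16 \left(238 - 23\right)} + 579949} = \frac{1}{\frac{34885 + 1226 \cdot 529 - 6714436}{16 \cdot 215} + 579949} = \frac{1}{\frac{1}{16} \cdot \frac{1}{215} \left(34885 + 648554 - 6714436\right) + 579949} = \frac{1}{\frac{1}{16} \cdot \frac{1}{215} \left(-6030997\right) + 579949} = \frac{1}{- \frac{6030997}{3440} + 579949} = \frac{1}{\frac{1988993563}{3440}} = \frac{3440}{1988993563}$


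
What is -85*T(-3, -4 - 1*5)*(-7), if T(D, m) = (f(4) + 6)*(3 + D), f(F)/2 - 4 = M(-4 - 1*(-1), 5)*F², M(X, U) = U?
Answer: 0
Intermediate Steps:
f(F) = 8 + 10*F² (f(F) = 8 + 2*(5*F²) = 8 + 10*F²)
T(D, m) = 522 + 174*D (T(D, m) = ((8 + 10*4²) + 6)*(3 + D) = ((8 + 10*16) + 6)*(3 + D) = ((8 + 160) + 6)*(3 + D) = (168 + 6)*(3 + D) = 174*(3 + D) = 522 + 174*D)
-85*T(-3, -4 - 1*5)*(-7) = -85*(522 + 174*(-3))*(-7) = -85*(522 - 522)*(-7) = -85*0*(-7) = 0*(-7) = 0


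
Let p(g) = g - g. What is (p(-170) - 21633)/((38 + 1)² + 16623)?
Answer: -7211/6048 ≈ -1.1923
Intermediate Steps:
p(g) = 0
(p(-170) - 21633)/((38 + 1)² + 16623) = (0 - 21633)/((38 + 1)² + 16623) = -21633/(39² + 16623) = -21633/(1521 + 16623) = -21633/18144 = -21633*1/18144 = -7211/6048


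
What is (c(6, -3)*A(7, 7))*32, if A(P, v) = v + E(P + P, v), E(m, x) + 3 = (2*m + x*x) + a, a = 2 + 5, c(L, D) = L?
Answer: 16896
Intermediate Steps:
a = 7
E(m, x) = 4 + x² + 2*m (E(m, x) = -3 + ((2*m + x*x) + 7) = -3 + ((2*m + x²) + 7) = -3 + ((x² + 2*m) + 7) = -3 + (7 + x² + 2*m) = 4 + x² + 2*m)
A(P, v) = 4 + v + v² + 4*P (A(P, v) = v + (4 + v² + 2*(P + P)) = v + (4 + v² + 2*(2*P)) = v + (4 + v² + 4*P) = 4 + v + v² + 4*P)
(c(6, -3)*A(7, 7))*32 = (6*(4 + 7 + 7² + 4*7))*32 = (6*(4 + 7 + 49 + 28))*32 = (6*88)*32 = 528*32 = 16896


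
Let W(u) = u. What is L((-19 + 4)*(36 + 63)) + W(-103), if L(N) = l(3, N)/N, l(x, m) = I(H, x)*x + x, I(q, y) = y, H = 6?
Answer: -50989/495 ≈ -103.01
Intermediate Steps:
l(x, m) = x + x² (l(x, m) = x*x + x = x² + x = x + x²)
L(N) = 12/N (L(N) = (3*(1 + 3))/N = (3*4)/N = 12/N)
L((-19 + 4)*(36 + 63)) + W(-103) = 12/(((-19 + 4)*(36 + 63))) - 103 = 12/((-15*99)) - 103 = 12/(-1485) - 103 = 12*(-1/1485) - 103 = -4/495 - 103 = -50989/495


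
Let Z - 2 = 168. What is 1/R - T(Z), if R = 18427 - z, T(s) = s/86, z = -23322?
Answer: -3548622/1795207 ≈ -1.9767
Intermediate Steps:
Z = 170 (Z = 2 + 168 = 170)
T(s) = s/86 (T(s) = s*(1/86) = s/86)
R = 41749 (R = 18427 - 1*(-23322) = 18427 + 23322 = 41749)
1/R - T(Z) = 1/41749 - 170/86 = 1/41749 - 1*85/43 = 1/41749 - 85/43 = -3548622/1795207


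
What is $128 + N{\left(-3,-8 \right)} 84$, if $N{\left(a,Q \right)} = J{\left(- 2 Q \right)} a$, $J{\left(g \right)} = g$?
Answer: $-3904$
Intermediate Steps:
$N{\left(a,Q \right)} = - 2 Q a$
$128 + N{\left(-3,-8 \right)} 84 = 128 + \left(-2\right) \left(-8\right) \left(-3\right) 84 = 128 - 4032 = -3904$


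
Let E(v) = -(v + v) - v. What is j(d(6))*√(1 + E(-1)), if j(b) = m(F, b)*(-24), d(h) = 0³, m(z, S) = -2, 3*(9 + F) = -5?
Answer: 96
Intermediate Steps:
F = -32/3 (F = -9 + (⅓)*(-5) = -9 - 5/3 = -32/3 ≈ -10.667)
E(v) = -3*v (E(v) = -2*v - v = -3*v)
d(h) = 0
j(b) = 48 (j(b) = -2*(-24) = 48)
j(d(6))*√(1 + E(-1)) = 48*√(1 - 3*(-1)) = 48*√(1 + 3) = 48*√4 = 48*2 = 96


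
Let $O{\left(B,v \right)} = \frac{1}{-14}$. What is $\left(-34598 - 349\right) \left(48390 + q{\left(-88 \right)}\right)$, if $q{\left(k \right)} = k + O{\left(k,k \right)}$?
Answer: $- \frac{23632104969}{14} \approx -1.688 \cdot 10^{9}$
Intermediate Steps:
$O{\left(B,v \right)} = - \frac{1}{14}$
$q{\left(k \right)} = - \frac{1}{14} + k$ ($q{\left(k \right)} = k - \frac{1}{14} = - \frac{1}{14} + k$)
$\left(-34598 - 349\right) \left(48390 + q{\left(-88 \right)}\right) = \left(-34598 - 349\right) \left(48390 - \frac{1233}{14}\right) = - 34947 \left(48390 - \frac{1233}{14}\right) = \left(-34947\right) \frac{676227}{14} = - \frac{23632104969}{14}$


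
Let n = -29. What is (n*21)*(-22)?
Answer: 13398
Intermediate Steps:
(n*21)*(-22) = -29*21*(-22) = -609*(-22) = 13398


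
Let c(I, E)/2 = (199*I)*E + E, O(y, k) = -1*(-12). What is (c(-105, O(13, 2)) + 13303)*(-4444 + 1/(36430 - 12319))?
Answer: 52305243944299/24111 ≈ 2.1694e+9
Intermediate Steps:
O(y, k) = 12
c(I, E) = 2*E + 398*E*I (c(I, E) = 2*((199*I)*E + E) = 2*(199*E*I + E) = 2*(E + 199*E*I) = 2*E + 398*E*I)
(c(-105, O(13, 2)) + 13303)*(-4444 + 1/(36430 - 12319)) = (2*12*(1 + 199*(-105)) + 13303)*(-4444 + 1/(36430 - 12319)) = (2*12*(1 - 20895) + 13303)*(-4444 + 1/24111) = (2*12*(-20894) + 13303)*(-4444 + 1/24111) = (-501456 + 13303)*(-107149283/24111) = -488153*(-107149283/24111) = 52305243944299/24111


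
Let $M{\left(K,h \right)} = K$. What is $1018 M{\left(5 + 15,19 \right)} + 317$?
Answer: $20677$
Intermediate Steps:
$1018 M{\left(5 + 15,19 \right)} + 317 = 1018 \left(5 + 15\right) + 317 = 1018 \cdot 20 + 317 = 20360 + 317 = 20677$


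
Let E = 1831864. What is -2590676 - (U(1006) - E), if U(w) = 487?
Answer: -759299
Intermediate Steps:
-2590676 - (U(1006) - E) = -2590676 - (487 - 1*1831864) = -2590676 - (487 - 1831864) = -2590676 - 1*(-1831377) = -2590676 + 1831377 = -759299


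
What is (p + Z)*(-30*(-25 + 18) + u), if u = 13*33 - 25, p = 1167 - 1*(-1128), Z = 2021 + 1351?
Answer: 3479538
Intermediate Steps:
Z = 3372
p = 2295 (p = 1167 + 1128 = 2295)
u = 404 (u = 429 - 25 = 404)
(p + Z)*(-30*(-25 + 18) + u) = (2295 + 3372)*(-30*(-25 + 18) + 404) = 5667*(-30*(-7) + 404) = 5667*(210 + 404) = 5667*614 = 3479538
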